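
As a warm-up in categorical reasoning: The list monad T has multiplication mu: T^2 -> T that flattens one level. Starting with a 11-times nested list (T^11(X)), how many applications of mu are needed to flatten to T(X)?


Each application of mu: T^2 -> T removes one layer of nesting.
Starting at depth 11 (i.e., T^11(X)), we need to reach T(X).
Number of mu applications = 11 - 1 = 10

10


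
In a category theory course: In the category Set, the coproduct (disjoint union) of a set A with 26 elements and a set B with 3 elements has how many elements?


In Set, the coproduct A + B is the disjoint union.
|A + B| = |A| + |B| = 26 + 3 = 29

29


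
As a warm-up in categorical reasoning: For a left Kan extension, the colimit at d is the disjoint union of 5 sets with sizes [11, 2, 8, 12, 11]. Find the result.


Pointwise, the left Kan extension (Lan_F H)(d) is the colimit, indexed
by the comma category (F downarrow d), of H composed with the
projection (F downarrow d) -> C. Here that colimit is given
as a coproduct (disjoint union) of sets, so its cardinality is the
sum of the sizes of the summands.
Coproduct of sets with sizes: 11 + 2 + 8 + 12 + 11
= 44

44


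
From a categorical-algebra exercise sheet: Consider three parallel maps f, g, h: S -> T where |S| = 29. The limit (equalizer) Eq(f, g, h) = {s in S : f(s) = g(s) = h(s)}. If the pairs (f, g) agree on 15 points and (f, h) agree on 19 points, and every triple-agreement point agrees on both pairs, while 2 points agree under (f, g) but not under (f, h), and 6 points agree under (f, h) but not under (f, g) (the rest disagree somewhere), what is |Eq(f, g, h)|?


Eq(f, g, h) is the triple-agreement set: points in S where all three
maps take the same value. Using inclusion-exclusion on the pairwise data:
Pair (f, g) agrees on 15 points; pair (f, h) on 19 points.
Points agreeing under (f, g) but not (f, h) = 2; under (f, h) but not (f, g) = 6.
Triple-agreement = agreement-in-(f, g) minus points that agree under (f, g) but not (f, h):
|Eq(f, g, h)| = 15 - 2 = 13
(cross-check via (f, h): 19 - 6 = 13.)

13


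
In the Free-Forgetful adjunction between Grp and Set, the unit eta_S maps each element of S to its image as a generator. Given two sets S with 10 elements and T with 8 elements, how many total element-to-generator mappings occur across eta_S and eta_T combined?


The unit eta_X: X -> U(F(X)) of the Free-Forgetful adjunction
maps each element of X to a generator of F(X). For X = S + T (disjoint
union in Set), |S + T| = |S| + |T|.
Total mappings = 10 + 8 = 18.

18


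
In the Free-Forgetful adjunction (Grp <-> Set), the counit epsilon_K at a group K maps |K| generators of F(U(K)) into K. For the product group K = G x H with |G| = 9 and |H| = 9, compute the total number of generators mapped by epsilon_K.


The counit epsilon_K: F(U(K)) -> K of the Free-Forgetful adjunction
maps |K| generators of F(U(K)) into K. For K = G x H (the product group),
|G x H| = |G| * |H|.
Total generators mapped = 9 * 9 = 81.

81


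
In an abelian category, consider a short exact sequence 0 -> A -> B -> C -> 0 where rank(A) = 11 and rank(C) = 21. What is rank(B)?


For a short exact sequence 0 -> A -> B -> C -> 0,
rank is additive: rank(B) = rank(A) + rank(C).
rank(B) = 11 + 21 = 32

32


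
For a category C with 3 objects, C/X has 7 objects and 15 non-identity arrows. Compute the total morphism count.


In the slice category C/X, objects are morphisms to X.
Identity morphisms: 7 (one per object of C/X).
Non-identity morphisms: 15.
Total = 7 + 15 = 22

22


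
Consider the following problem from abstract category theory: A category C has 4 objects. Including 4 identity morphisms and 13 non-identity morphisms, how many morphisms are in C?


Each object has an identity morphism, giving 4 identities.
Adding the 13 non-identity morphisms:
Total = 4 + 13 = 17

17


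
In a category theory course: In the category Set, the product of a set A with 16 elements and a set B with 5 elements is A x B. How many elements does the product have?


In Set, the product A x B is the Cartesian product.
By the universal property, |A x B| = |A| * |B|.
|A x B| = 16 * 5 = 80

80


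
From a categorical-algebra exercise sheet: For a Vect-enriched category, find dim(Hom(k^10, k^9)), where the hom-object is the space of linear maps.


In Vect-enriched categories, Hom(k^n, k^m) is the space of m x n matrices.
dim(Hom(k^10, k^9)) = 9 * 10 = 90

90


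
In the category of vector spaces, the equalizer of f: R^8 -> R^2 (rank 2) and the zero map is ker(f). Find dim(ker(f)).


The equalizer of f and the zero map is ker(f).
By the rank-nullity theorem: dim(ker(f)) = dim(domain) - rank(f).
dim(ker(f)) = 8 - 2 = 6

6


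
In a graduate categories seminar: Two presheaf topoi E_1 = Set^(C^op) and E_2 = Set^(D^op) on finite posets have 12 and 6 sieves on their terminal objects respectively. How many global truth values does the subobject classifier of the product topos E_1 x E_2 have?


In a product of presheaf topoi E_1 x E_2, the subobject classifier
is Omega = Omega_1 x Omega_2 (componentwise), so
|Omega(top)| = |Omega_1(top_1)| * |Omega_2(top_2)|.
= 12 * 6 = 72.

72


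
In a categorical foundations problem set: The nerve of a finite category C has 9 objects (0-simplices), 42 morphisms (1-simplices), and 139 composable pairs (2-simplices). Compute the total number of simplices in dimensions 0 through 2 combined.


The 2-skeleton of the nerve N(C) consists of simplices in dimensions 0, 1, 2:
  |N(C)_0| = 9 (objects)
  |N(C)_1| = 42 (morphisms)
  |N(C)_2| = 139 (composable pairs)
Total = 9 + 42 + 139 = 190

190


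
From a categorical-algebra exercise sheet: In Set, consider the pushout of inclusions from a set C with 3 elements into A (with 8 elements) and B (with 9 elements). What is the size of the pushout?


The pushout A +_C B identifies the images of C in A and B.
|A +_C B| = |A| + |B| - |C| (for injections).
= 8 + 9 - 3 = 14

14


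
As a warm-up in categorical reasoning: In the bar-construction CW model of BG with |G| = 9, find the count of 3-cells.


In the bar-construction CW model of BG, the n-cells are indexed by
n-tuples [g_1|...|g_n] of non-identity elements of G (degenerate
simplices with some g_i = e do not contribute cells), so there are
(|G| - 1)^n n-cells.
For dim = 3 with |G| = 9:
cells = (9 - 1)^3 = 8^3 = 512

512


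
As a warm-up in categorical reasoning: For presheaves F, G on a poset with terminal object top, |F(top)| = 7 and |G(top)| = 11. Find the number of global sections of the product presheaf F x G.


Global sections of a presheaf on a poset with terminal top satisfy
Gamma(H) ~ H(top). Presheaves admit pointwise products, so
(F x G)(top) = F(top) x G(top) (Cartesian product).
|Gamma(F x G)| = |F(top)| * |G(top)| = 7 * 11 = 77.

77


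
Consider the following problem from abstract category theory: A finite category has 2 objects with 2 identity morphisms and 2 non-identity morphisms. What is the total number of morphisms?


Each object has an identity morphism, giving 2 identities.
Adding the 2 non-identity morphisms:
Total = 2 + 2 = 4

4


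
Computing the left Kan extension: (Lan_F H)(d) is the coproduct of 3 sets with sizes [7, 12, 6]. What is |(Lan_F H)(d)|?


Pointwise, the left Kan extension (Lan_F H)(d) is the colimit, indexed
by the comma category (F downarrow d), of H composed with the
projection (F downarrow d) -> C. Here that colimit is given
as a coproduct (disjoint union) of sets, so its cardinality is the
sum of the sizes of the summands.
Coproduct of sets with sizes: 7 + 12 + 6
= 25

25


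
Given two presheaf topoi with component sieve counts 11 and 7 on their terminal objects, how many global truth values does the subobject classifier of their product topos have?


In a product of presheaf topoi E_1 x E_2, the subobject classifier
is Omega = Omega_1 x Omega_2 (componentwise), so
|Omega(top)| = |Omega_1(top_1)| * |Omega_2(top_2)|.
= 11 * 7 = 77.

77


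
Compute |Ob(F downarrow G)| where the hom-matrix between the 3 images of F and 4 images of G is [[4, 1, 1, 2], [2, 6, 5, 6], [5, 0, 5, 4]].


Objects of (F downarrow G) are triples (a, b, h: F(a)->G(b)).
The count equals the sum of all entries in the hom-matrix.
sum(row 0) = 8
sum(row 1) = 19
sum(row 2) = 14
Grand total = 41

41


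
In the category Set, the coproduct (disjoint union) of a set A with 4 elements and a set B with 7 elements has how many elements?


In Set, the coproduct A + B is the disjoint union.
|A + B| = |A| + |B| = 4 + 7 = 11

11


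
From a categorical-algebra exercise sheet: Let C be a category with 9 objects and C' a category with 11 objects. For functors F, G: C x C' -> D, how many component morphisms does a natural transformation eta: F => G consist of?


A natural transformation eta: F => G assigns one component morphism per
object of the domain category.
The domain is the product category C x C', so
|Ob(C x C')| = |Ob(C)| * |Ob(C')| = 9 * 11 = 99.
Therefore eta has 99 component morphisms.

99


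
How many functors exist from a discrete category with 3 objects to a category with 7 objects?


A functor from a discrete category C to D is determined by
where each object maps. Each of the 3 objects of C can map
to any of the 7 objects of D independently.
Number of functors = 7^3 = 343

343


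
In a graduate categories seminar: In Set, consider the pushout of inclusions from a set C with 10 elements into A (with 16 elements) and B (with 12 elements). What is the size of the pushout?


The pushout A +_C B identifies the images of C in A and B.
|A +_C B| = |A| + |B| - |C| (for injections).
= 16 + 12 - 10 = 18

18


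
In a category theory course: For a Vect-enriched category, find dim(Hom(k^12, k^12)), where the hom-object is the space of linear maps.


In Vect-enriched categories, Hom(k^n, k^m) is the space of m x n matrices.
dim(Hom(k^12, k^12)) = 12 * 12 = 144

144


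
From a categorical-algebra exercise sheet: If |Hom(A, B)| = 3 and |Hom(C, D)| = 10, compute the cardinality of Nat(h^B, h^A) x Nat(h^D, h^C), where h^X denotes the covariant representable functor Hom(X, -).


By the Yoneda lemma, Nat(h^B, h^A) is isomorphic to Hom(A, B),
so |Nat(h^B, h^A)| = |Hom(A, B)| and |Nat(h^D, h^C)| = |Hom(C, D)|.
|Hom(A, B)| = 3, |Hom(C, D)| = 10.
|Nat(h^B, h^A) x Nat(h^D, h^C)| = 3 * 10 = 30

30


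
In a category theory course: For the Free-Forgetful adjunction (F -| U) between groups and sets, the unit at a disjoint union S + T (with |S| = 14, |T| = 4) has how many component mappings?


The unit eta_X: X -> U(F(X)) of the Free-Forgetful adjunction
maps each element of X to a generator of F(X). For X = S + T (disjoint
union in Set), |S + T| = |S| + |T|.
Total mappings = 14 + 4 = 18.

18


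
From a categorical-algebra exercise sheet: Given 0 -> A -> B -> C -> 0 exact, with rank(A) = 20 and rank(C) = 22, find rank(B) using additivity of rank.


For a short exact sequence 0 -> A -> B -> C -> 0,
rank is additive: rank(B) = rank(A) + rank(C).
rank(B) = 20 + 22 = 42

42


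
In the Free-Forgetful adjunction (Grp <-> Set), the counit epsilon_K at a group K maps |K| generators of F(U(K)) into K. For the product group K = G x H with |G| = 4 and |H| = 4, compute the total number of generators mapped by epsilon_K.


The counit epsilon_K: F(U(K)) -> K of the Free-Forgetful adjunction
maps |K| generators of F(U(K)) into K. For K = G x H (the product group),
|G x H| = |G| * |H|.
Total generators mapped = 4 * 4 = 16.

16


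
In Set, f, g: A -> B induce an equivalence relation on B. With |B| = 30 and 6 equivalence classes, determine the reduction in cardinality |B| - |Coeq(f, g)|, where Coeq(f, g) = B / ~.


The coequalizer Coeq(f, g) = B / ~ has one element per equivalence class.
|B| = 30, |Coeq(f, g)| = 6.
|B| - |Coeq(f, g)| = 30 - 6 = 24.

24


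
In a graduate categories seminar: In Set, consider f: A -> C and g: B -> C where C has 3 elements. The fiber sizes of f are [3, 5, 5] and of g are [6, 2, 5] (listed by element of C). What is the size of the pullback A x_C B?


The pullback A x_C B consists of pairs (a, b) with f(a) = g(b).
For each element c in C, the fiber product has |f^-1(c)| * |g^-1(c)| elements.
Summing over C: 3 * 6 + 5 * 2 + 5 * 5
= 18 + 10 + 25 = 53

53


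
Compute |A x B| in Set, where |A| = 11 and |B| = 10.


In Set, the product A x B is the Cartesian product.
By the universal property, |A x B| = |A| * |B|.
|A x B| = 11 * 10 = 110

110


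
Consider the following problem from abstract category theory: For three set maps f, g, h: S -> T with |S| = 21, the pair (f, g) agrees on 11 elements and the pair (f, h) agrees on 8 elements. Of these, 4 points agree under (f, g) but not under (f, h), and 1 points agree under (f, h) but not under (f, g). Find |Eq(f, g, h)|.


Eq(f, g, h) is the triple-agreement set: points in S where all three
maps take the same value. Using inclusion-exclusion on the pairwise data:
Pair (f, g) agrees on 11 points; pair (f, h) on 8 points.
Points agreeing under (f, g) but not (f, h) = 4; under (f, h) but not (f, g) = 1.
Triple-agreement = agreement-in-(f, g) minus points that agree under (f, g) but not (f, h):
|Eq(f, g, h)| = 11 - 4 = 7
(cross-check via (f, h): 8 - 1 = 7.)

7


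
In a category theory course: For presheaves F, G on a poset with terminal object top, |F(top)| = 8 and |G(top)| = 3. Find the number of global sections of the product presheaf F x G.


Global sections of a presheaf on a poset with terminal top satisfy
Gamma(H) ~ H(top). Presheaves admit pointwise products, so
(F x G)(top) = F(top) x G(top) (Cartesian product).
|Gamma(F x G)| = |F(top)| * |G(top)| = 8 * 3 = 24.

24


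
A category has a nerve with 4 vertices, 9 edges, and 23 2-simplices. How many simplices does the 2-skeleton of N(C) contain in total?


The 2-skeleton of the nerve N(C) consists of simplices in dimensions 0, 1, 2:
  |N(C)_0| = 4 (objects)
  |N(C)_1| = 9 (morphisms)
  |N(C)_2| = 23 (composable pairs)
Total = 4 + 9 + 23 = 36

36


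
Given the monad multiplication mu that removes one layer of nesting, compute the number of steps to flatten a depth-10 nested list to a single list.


Each application of mu: T^2 -> T removes one layer of nesting.
Starting at depth 10 (i.e., T^10(X)), we need to reach T(X).
Number of mu applications = 10 - 1 = 9

9


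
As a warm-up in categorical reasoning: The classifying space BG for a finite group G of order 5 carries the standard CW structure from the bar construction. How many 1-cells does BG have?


In the bar-construction CW model of BG, the n-cells are indexed by
n-tuples [g_1|...|g_n] of non-identity elements of G (degenerate
simplices with some g_i = e do not contribute cells), so there are
(|G| - 1)^n n-cells.
For dim = 1 with |G| = 5:
cells = (5 - 1)^1 = 4^1 = 4

4


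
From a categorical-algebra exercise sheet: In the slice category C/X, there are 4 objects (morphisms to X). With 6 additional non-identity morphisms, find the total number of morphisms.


In the slice category C/X, objects are morphisms to X.
Identity morphisms: 4 (one per object of C/X).
Non-identity morphisms: 6.
Total = 4 + 6 = 10

10


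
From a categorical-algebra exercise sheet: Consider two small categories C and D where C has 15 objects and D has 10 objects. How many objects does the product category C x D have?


The product category C x D has objects that are pairs (c, d).
Number of pairs = |Ob(C)| * |Ob(D)| = 15 * 10 = 150

150


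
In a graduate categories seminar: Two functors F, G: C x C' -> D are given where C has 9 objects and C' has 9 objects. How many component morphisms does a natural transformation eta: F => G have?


A natural transformation eta: F => G assigns one component morphism per
object of the domain category.
The domain is the product category C x C', so
|Ob(C x C')| = |Ob(C)| * |Ob(C')| = 9 * 9 = 81.
Therefore eta has 81 component morphisms.

81


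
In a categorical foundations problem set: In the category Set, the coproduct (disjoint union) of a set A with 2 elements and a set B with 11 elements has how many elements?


In Set, the coproduct A + B is the disjoint union.
|A + B| = |A| + |B| = 2 + 11 = 13

13


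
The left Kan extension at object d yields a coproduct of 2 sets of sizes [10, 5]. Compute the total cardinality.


Pointwise, the left Kan extension (Lan_F H)(d) is the colimit, indexed
by the comma category (F downarrow d), of H composed with the
projection (F downarrow d) -> C. Here that colimit is given
as a coproduct (disjoint union) of sets, so its cardinality is the
sum of the sizes of the summands.
Coproduct of sets with sizes: 10 + 5
= 15

15


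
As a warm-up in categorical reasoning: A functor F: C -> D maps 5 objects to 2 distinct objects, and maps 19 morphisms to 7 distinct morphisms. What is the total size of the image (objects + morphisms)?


The image of F consists of distinct objects and distinct morphisms.
|Im(F)| on objects = 2
|Im(F)| on morphisms = 7
Total image cardinality = 2 + 7 = 9

9


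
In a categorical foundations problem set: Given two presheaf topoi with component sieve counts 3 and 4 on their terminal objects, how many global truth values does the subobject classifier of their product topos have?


In a product of presheaf topoi E_1 x E_2, the subobject classifier
is Omega = Omega_1 x Omega_2 (componentwise), so
|Omega(top)| = |Omega_1(top_1)| * |Omega_2(top_2)|.
= 3 * 4 = 12.

12


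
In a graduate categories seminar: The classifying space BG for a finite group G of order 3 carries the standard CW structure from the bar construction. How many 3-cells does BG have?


In the bar-construction CW model of BG, the n-cells are indexed by
n-tuples [g_1|...|g_n] of non-identity elements of G (degenerate
simplices with some g_i = e do not contribute cells), so there are
(|G| - 1)^n n-cells.
For dim = 3 with |G| = 3:
cells = (3 - 1)^3 = 2^3 = 8

8


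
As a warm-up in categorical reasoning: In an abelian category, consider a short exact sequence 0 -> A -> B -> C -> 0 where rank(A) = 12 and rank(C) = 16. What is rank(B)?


For a short exact sequence 0 -> A -> B -> C -> 0,
rank is additive: rank(B) = rank(A) + rank(C).
rank(B) = 12 + 16 = 28

28


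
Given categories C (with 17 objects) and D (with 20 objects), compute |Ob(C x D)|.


The product category C x D has objects that are pairs (c, d).
Number of pairs = |Ob(C)| * |Ob(D)| = 17 * 20 = 340

340


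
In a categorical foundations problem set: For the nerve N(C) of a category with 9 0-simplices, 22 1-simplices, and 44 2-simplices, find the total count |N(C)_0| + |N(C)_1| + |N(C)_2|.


The 2-skeleton of the nerve N(C) consists of simplices in dimensions 0, 1, 2:
  |N(C)_0| = 9 (objects)
  |N(C)_1| = 22 (morphisms)
  |N(C)_2| = 44 (composable pairs)
Total = 9 + 22 + 44 = 75

75


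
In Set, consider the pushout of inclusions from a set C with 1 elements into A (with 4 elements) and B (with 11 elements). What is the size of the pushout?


The pushout A +_C B identifies the images of C in A and B.
|A +_C B| = |A| + |B| - |C| (for injections).
= 4 + 11 - 1 = 14

14


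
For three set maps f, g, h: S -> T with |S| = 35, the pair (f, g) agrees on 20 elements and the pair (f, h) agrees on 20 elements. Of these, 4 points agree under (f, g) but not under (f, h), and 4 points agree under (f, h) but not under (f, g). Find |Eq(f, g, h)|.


Eq(f, g, h) is the triple-agreement set: points in S where all three
maps take the same value. Using inclusion-exclusion on the pairwise data:
Pair (f, g) agrees on 20 points; pair (f, h) on 20 points.
Points agreeing under (f, g) but not (f, h) = 4; under (f, h) but not (f, g) = 4.
Triple-agreement = agreement-in-(f, g) minus points that agree under (f, g) but not (f, h):
|Eq(f, g, h)| = 20 - 4 = 16
(cross-check via (f, h): 20 - 4 = 16.)

16


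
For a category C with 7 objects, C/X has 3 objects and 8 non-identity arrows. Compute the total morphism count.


In the slice category C/X, objects are morphisms to X.
Identity morphisms: 3 (one per object of C/X).
Non-identity morphisms: 8.
Total = 3 + 8 = 11

11


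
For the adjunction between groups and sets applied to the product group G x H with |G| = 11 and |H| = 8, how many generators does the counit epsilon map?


The counit epsilon_K: F(U(K)) -> K of the Free-Forgetful adjunction
maps |K| generators of F(U(K)) into K. For K = G x H (the product group),
|G x H| = |G| * |H|.
Total generators mapped = 11 * 8 = 88.

88


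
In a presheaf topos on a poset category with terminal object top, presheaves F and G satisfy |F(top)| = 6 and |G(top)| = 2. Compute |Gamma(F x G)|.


Global sections of a presheaf on a poset with terminal top satisfy
Gamma(H) ~ H(top). Presheaves admit pointwise products, so
(F x G)(top) = F(top) x G(top) (Cartesian product).
|Gamma(F x G)| = |F(top)| * |G(top)| = 6 * 2 = 12.

12


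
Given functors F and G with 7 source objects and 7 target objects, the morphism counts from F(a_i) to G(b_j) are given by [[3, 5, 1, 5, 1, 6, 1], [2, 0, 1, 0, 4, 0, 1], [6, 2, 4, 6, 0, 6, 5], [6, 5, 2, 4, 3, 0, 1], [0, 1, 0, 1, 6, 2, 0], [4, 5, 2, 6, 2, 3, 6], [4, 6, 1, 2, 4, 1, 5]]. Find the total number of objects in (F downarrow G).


Objects of (F downarrow G) are triples (a, b, h: F(a)->G(b)).
The count equals the sum of all entries in the hom-matrix.
sum(row 0) = 22
sum(row 1) = 8
sum(row 2) = 29
sum(row 3) = 21
sum(row 4) = 10
sum(row 5) = 28
sum(row 6) = 23
Grand total = 141

141


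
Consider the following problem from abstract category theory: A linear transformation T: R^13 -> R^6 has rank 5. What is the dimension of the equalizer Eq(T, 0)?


The equalizer of f and the zero map is ker(f).
By the rank-nullity theorem: dim(ker(f)) = dim(domain) - rank(f).
dim(ker(f)) = 13 - 5 = 8

8


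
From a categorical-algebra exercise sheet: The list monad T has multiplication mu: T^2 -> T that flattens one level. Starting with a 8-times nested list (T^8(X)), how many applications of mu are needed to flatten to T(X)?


Each application of mu: T^2 -> T removes one layer of nesting.
Starting at depth 8 (i.e., T^8(X)), we need to reach T(X).
Number of mu applications = 8 - 1 = 7

7


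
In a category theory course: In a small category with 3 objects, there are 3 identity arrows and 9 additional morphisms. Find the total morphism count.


Each object has an identity morphism, giving 3 identities.
Adding the 9 non-identity morphisms:
Total = 3 + 9 = 12

12


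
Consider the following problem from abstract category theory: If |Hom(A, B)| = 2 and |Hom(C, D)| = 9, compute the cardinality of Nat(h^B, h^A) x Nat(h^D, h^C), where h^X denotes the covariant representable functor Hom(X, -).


By the Yoneda lemma, Nat(h^B, h^A) is isomorphic to Hom(A, B),
so |Nat(h^B, h^A)| = |Hom(A, B)| and |Nat(h^D, h^C)| = |Hom(C, D)|.
|Hom(A, B)| = 2, |Hom(C, D)| = 9.
|Nat(h^B, h^A) x Nat(h^D, h^C)| = 2 * 9 = 18

18


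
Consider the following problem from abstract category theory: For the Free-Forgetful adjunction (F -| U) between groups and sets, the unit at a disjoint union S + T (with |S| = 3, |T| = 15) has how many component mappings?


The unit eta_X: X -> U(F(X)) of the Free-Forgetful adjunction
maps each element of X to a generator of F(X). For X = S + T (disjoint
union in Set), |S + T| = |S| + |T|.
Total mappings = 3 + 15 = 18.

18


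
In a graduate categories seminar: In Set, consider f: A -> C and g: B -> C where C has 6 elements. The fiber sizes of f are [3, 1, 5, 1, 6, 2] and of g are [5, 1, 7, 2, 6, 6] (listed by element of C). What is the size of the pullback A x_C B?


The pullback A x_C B consists of pairs (a, b) with f(a) = g(b).
For each element c in C, the fiber product has |f^-1(c)| * |g^-1(c)| elements.
Summing over C: 3 * 5 + 1 * 1 + 5 * 7 + 1 * 2 + 6 * 6 + 2 * 6
= 15 + 1 + 35 + 2 + 36 + 12 = 101

101


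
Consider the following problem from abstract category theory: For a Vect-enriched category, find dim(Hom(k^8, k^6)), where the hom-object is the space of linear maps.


In Vect-enriched categories, Hom(k^n, k^m) is the space of m x n matrices.
dim(Hom(k^8, k^6)) = 6 * 8 = 48

48


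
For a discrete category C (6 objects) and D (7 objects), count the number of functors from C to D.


A functor from a discrete category C to D is determined by
where each object maps. Each of the 6 objects of C can map
to any of the 7 objects of D independently.
Number of functors = 7^6 = 117649

117649


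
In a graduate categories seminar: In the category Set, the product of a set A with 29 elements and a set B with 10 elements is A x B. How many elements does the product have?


In Set, the product A x B is the Cartesian product.
By the universal property, |A x B| = |A| * |B|.
|A x B| = 29 * 10 = 290

290


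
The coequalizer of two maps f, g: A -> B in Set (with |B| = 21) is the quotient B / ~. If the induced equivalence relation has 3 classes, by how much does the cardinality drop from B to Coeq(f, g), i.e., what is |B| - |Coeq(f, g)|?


The coequalizer Coeq(f, g) = B / ~ has one element per equivalence class.
|B| = 21, |Coeq(f, g)| = 3.
|B| - |Coeq(f, g)| = 21 - 3 = 18.

18


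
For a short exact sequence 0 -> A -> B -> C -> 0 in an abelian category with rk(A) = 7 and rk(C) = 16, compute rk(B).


For a short exact sequence 0 -> A -> B -> C -> 0,
rank is additive: rank(B) = rank(A) + rank(C).
rank(B) = 7 + 16 = 23

23


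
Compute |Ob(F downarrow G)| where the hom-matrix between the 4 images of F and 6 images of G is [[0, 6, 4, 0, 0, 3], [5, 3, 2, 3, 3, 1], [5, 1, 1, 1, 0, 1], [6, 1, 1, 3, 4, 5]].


Objects of (F downarrow G) are triples (a, b, h: F(a)->G(b)).
The count equals the sum of all entries in the hom-matrix.
sum(row 0) = 13
sum(row 1) = 17
sum(row 2) = 9
sum(row 3) = 20
Grand total = 59

59


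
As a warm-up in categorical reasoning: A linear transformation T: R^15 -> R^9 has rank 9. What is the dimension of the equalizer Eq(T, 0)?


The equalizer of f and the zero map is ker(f).
By the rank-nullity theorem: dim(ker(f)) = dim(domain) - rank(f).
dim(ker(f)) = 15 - 9 = 6

6


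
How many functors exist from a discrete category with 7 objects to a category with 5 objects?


A functor from a discrete category C to D is determined by
where each object maps. Each of the 7 objects of C can map
to any of the 5 objects of D independently.
Number of functors = 5^7 = 78125

78125


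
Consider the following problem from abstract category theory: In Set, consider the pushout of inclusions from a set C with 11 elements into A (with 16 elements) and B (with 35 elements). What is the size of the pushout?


The pushout A +_C B identifies the images of C in A and B.
|A +_C B| = |A| + |B| - |C| (for injections).
= 16 + 35 - 11 = 40

40


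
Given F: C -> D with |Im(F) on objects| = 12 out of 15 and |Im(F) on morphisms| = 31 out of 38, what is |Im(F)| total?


The image of F consists of distinct objects and distinct morphisms.
|Im(F)| on objects = 12
|Im(F)| on morphisms = 31
Total image cardinality = 12 + 31 = 43

43


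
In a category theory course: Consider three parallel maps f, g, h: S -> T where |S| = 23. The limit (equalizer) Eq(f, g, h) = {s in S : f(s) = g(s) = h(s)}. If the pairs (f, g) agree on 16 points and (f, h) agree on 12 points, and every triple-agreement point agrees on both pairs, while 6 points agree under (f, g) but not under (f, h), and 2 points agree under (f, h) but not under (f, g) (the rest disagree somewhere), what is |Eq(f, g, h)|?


Eq(f, g, h) is the triple-agreement set: points in S where all three
maps take the same value. Using inclusion-exclusion on the pairwise data:
Pair (f, g) agrees on 16 points; pair (f, h) on 12 points.
Points agreeing under (f, g) but not (f, h) = 6; under (f, h) but not (f, g) = 2.
Triple-agreement = agreement-in-(f, g) minus points that agree under (f, g) but not (f, h):
|Eq(f, g, h)| = 16 - 6 = 10
(cross-check via (f, h): 12 - 2 = 10.)

10


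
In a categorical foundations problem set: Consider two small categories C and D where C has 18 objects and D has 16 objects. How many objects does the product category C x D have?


The product category C x D has objects that are pairs (c, d).
Number of pairs = |Ob(C)| * |Ob(D)| = 18 * 16 = 288

288


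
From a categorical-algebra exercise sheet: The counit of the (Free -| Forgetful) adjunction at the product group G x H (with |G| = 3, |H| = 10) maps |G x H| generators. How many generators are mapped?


The counit epsilon_K: F(U(K)) -> K of the Free-Forgetful adjunction
maps |K| generators of F(U(K)) into K. For K = G x H (the product group),
|G x H| = |G| * |H|.
Total generators mapped = 3 * 10 = 30.

30


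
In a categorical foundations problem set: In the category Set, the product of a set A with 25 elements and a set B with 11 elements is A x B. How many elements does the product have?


In Set, the product A x B is the Cartesian product.
By the universal property, |A x B| = |A| * |B|.
|A x B| = 25 * 11 = 275

275


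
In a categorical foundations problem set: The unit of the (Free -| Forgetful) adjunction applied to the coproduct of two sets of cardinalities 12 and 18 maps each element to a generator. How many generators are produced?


The unit eta_X: X -> U(F(X)) of the Free-Forgetful adjunction
maps each element of X to a generator of F(X). For X = S + T (disjoint
union in Set), |S + T| = |S| + |T|.
Total mappings = 12 + 18 = 30.

30


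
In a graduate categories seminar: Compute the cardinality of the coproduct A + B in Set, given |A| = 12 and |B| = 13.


In Set, the coproduct A + B is the disjoint union.
|A + B| = |A| + |B| = 12 + 13 = 25

25


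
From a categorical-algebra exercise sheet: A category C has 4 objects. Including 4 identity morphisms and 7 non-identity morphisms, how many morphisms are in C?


Each object has an identity morphism, giving 4 identities.
Adding the 7 non-identity morphisms:
Total = 4 + 7 = 11

11


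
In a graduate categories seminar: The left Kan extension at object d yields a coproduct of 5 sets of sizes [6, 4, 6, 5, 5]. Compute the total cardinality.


Pointwise, the left Kan extension (Lan_F H)(d) is the colimit, indexed
by the comma category (F downarrow d), of H composed with the
projection (F downarrow d) -> C. Here that colimit is given
as a coproduct (disjoint union) of sets, so its cardinality is the
sum of the sizes of the summands.
Coproduct of sets with sizes: 6 + 4 + 6 + 5 + 5
= 26

26


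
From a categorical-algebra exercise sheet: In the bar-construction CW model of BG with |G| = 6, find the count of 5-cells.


In the bar-construction CW model of BG, the n-cells are indexed by
n-tuples [g_1|...|g_n] of non-identity elements of G (degenerate
simplices with some g_i = e do not contribute cells), so there are
(|G| - 1)^n n-cells.
For dim = 5 with |G| = 6:
cells = (6 - 1)^5 = 5^5 = 3125

3125


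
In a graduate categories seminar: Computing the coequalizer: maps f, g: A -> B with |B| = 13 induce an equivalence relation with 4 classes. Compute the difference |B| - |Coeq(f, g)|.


The coequalizer Coeq(f, g) = B / ~ has one element per equivalence class.
|B| = 13, |Coeq(f, g)| = 4.
|B| - |Coeq(f, g)| = 13 - 4 = 9.

9


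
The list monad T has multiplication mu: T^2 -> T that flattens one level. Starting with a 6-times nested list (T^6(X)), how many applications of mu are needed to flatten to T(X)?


Each application of mu: T^2 -> T removes one layer of nesting.
Starting at depth 6 (i.e., T^6(X)), we need to reach T(X).
Number of mu applications = 6 - 1 = 5

5


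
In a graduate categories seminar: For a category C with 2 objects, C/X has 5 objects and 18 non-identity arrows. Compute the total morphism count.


In the slice category C/X, objects are morphisms to X.
Identity morphisms: 5 (one per object of C/X).
Non-identity morphisms: 18.
Total = 5 + 18 = 23

23


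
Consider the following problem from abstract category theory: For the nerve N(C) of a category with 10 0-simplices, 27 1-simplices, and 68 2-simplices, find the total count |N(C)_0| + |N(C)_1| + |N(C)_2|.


The 2-skeleton of the nerve N(C) consists of simplices in dimensions 0, 1, 2:
  |N(C)_0| = 10 (objects)
  |N(C)_1| = 27 (morphisms)
  |N(C)_2| = 68 (composable pairs)
Total = 10 + 27 + 68 = 105

105


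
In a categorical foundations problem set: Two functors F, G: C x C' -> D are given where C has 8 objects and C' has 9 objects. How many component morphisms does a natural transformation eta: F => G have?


A natural transformation eta: F => G assigns one component morphism per
object of the domain category.
The domain is the product category C x C', so
|Ob(C x C')| = |Ob(C)| * |Ob(C')| = 8 * 9 = 72.
Therefore eta has 72 component morphisms.

72


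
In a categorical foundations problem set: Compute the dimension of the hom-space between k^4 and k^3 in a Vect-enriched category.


In Vect-enriched categories, Hom(k^n, k^m) is the space of m x n matrices.
dim(Hom(k^4, k^3)) = 3 * 4 = 12

12


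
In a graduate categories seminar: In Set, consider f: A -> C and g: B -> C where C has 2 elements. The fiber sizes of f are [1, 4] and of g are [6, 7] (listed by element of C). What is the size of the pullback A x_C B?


The pullback A x_C B consists of pairs (a, b) with f(a) = g(b).
For each element c in C, the fiber product has |f^-1(c)| * |g^-1(c)| elements.
Summing over C: 1 * 6 + 4 * 7
= 6 + 28 = 34

34


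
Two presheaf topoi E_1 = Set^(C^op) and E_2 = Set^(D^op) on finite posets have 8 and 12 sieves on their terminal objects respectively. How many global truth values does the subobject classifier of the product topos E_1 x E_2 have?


In a product of presheaf topoi E_1 x E_2, the subobject classifier
is Omega = Omega_1 x Omega_2 (componentwise), so
|Omega(top)| = |Omega_1(top_1)| * |Omega_2(top_2)|.
= 8 * 12 = 96.

96


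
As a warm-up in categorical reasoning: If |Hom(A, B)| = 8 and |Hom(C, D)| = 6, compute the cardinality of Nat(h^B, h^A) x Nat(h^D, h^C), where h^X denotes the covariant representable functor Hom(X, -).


By the Yoneda lemma, Nat(h^B, h^A) is isomorphic to Hom(A, B),
so |Nat(h^B, h^A)| = |Hom(A, B)| and |Nat(h^D, h^C)| = |Hom(C, D)|.
|Hom(A, B)| = 8, |Hom(C, D)| = 6.
|Nat(h^B, h^A) x Nat(h^D, h^C)| = 8 * 6 = 48

48


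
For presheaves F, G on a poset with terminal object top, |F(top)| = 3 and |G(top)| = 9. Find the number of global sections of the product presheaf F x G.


Global sections of a presheaf on a poset with terminal top satisfy
Gamma(H) ~ H(top). Presheaves admit pointwise products, so
(F x G)(top) = F(top) x G(top) (Cartesian product).
|Gamma(F x G)| = |F(top)| * |G(top)| = 3 * 9 = 27.

27


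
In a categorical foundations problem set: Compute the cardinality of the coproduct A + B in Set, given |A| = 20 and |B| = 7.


In Set, the coproduct A + B is the disjoint union.
|A + B| = |A| + |B| = 20 + 7 = 27

27


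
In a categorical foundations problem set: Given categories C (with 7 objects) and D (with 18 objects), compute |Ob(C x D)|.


The product category C x D has objects that are pairs (c, d).
Number of pairs = |Ob(C)| * |Ob(D)| = 7 * 18 = 126

126


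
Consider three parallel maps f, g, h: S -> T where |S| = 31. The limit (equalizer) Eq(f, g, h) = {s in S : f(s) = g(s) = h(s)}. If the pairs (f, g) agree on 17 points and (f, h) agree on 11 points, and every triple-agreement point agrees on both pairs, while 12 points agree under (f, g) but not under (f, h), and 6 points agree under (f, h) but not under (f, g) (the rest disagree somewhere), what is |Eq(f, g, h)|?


Eq(f, g, h) is the triple-agreement set: points in S where all three
maps take the same value. Using inclusion-exclusion on the pairwise data:
Pair (f, g) agrees on 17 points; pair (f, h) on 11 points.
Points agreeing under (f, g) but not (f, h) = 12; under (f, h) but not (f, g) = 6.
Triple-agreement = agreement-in-(f, g) minus points that agree under (f, g) but not (f, h):
|Eq(f, g, h)| = 17 - 12 = 5
(cross-check via (f, h): 11 - 6 = 5.)

5


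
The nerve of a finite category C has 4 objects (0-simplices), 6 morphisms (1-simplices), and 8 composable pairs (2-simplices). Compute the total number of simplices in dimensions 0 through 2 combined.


The 2-skeleton of the nerve N(C) consists of simplices in dimensions 0, 1, 2:
  |N(C)_0| = 4 (objects)
  |N(C)_1| = 6 (morphisms)
  |N(C)_2| = 8 (composable pairs)
Total = 4 + 6 + 8 = 18

18


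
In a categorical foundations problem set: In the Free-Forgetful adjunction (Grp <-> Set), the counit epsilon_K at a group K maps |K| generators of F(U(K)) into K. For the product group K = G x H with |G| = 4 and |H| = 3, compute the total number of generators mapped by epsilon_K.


The counit epsilon_K: F(U(K)) -> K of the Free-Forgetful adjunction
maps |K| generators of F(U(K)) into K. For K = G x H (the product group),
|G x H| = |G| * |H|.
Total generators mapped = 4 * 3 = 12.

12


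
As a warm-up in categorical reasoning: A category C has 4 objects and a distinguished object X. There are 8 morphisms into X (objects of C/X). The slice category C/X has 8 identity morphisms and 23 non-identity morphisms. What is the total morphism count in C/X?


In the slice category C/X, objects are morphisms to X.
Identity morphisms: 8 (one per object of C/X).
Non-identity morphisms: 23.
Total = 8 + 23 = 31

31


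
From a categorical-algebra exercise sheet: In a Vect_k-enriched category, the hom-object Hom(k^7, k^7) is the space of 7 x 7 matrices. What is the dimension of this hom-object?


In Vect-enriched categories, Hom(k^n, k^m) is the space of m x n matrices.
dim(Hom(k^7, k^7)) = 7 * 7 = 49

49


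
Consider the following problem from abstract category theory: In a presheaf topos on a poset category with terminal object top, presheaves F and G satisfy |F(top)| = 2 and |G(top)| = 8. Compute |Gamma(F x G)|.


Global sections of a presheaf on a poset with terminal top satisfy
Gamma(H) ~ H(top). Presheaves admit pointwise products, so
(F x G)(top) = F(top) x G(top) (Cartesian product).
|Gamma(F x G)| = |F(top)| * |G(top)| = 2 * 8 = 16.

16


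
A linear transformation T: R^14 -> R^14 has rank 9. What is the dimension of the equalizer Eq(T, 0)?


The equalizer of f and the zero map is ker(f).
By the rank-nullity theorem: dim(ker(f)) = dim(domain) - rank(f).
dim(ker(f)) = 14 - 9 = 5

5


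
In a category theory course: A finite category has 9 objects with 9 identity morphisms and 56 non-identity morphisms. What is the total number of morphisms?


Each object has an identity morphism, giving 9 identities.
Adding the 56 non-identity morphisms:
Total = 9 + 56 = 65

65


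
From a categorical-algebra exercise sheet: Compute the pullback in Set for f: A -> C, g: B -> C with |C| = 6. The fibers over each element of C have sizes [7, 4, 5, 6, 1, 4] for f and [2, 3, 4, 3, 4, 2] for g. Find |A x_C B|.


The pullback A x_C B consists of pairs (a, b) with f(a) = g(b).
For each element c in C, the fiber product has |f^-1(c)| * |g^-1(c)| elements.
Summing over C: 7 * 2 + 4 * 3 + 5 * 4 + 6 * 3 + 1 * 4 + 4 * 2
= 14 + 12 + 20 + 18 + 4 + 8 = 76

76


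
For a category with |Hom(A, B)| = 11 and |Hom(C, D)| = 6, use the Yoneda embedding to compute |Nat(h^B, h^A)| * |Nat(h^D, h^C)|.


By the Yoneda lemma, Nat(h^B, h^A) is isomorphic to Hom(A, B),
so |Nat(h^B, h^A)| = |Hom(A, B)| and |Nat(h^D, h^C)| = |Hom(C, D)|.
|Hom(A, B)| = 11, |Hom(C, D)| = 6.
|Nat(h^B, h^A) x Nat(h^D, h^C)| = 11 * 6 = 66

66


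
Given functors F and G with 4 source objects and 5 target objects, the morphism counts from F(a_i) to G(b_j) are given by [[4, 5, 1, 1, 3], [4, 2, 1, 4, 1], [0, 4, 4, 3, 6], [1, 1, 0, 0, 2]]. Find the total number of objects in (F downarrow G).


Objects of (F downarrow G) are triples (a, b, h: F(a)->G(b)).
The count equals the sum of all entries in the hom-matrix.
sum(row 0) = 14
sum(row 1) = 12
sum(row 2) = 17
sum(row 3) = 4
Grand total = 47

47


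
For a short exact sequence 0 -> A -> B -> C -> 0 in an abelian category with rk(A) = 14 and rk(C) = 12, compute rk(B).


For a short exact sequence 0 -> A -> B -> C -> 0,
rank is additive: rank(B) = rank(A) + rank(C).
rank(B) = 14 + 12 = 26

26
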